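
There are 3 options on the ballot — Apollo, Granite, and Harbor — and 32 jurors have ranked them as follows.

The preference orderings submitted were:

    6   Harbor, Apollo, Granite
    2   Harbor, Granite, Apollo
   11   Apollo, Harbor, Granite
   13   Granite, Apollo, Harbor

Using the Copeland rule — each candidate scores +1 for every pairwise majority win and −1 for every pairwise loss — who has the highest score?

Pairwise results:
  Apollo vs Granite: Apollo wins 17–15.
  Apollo vs Harbor: Apollo wins 24–8.
  Granite vs Harbor: Harbor wins 19–13.
Copeland scores (wins − losses):
  Apollo: 2 − 0 = 2
  Granite: 0 − 2 = -2
  Harbor: 1 − 1 = 0
Apollo has the best Copeland score.

Apollo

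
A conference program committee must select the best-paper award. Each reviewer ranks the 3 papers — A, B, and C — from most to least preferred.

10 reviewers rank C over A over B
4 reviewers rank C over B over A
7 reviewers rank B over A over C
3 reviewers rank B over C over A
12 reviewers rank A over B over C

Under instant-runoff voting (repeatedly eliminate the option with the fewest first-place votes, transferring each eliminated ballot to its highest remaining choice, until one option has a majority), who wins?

Round 1: C 14, A 12, B 10. B has the fewest and is eliminated.
Round 2: A 19, C 17. A has a majority.

A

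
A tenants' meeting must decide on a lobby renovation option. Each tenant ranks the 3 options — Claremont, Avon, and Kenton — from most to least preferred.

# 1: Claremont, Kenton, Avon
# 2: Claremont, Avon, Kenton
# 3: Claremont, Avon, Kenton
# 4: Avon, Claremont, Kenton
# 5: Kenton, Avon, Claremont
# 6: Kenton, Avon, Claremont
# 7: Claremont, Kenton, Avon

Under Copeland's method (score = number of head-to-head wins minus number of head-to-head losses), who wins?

Claremont

Pairwise results:
  Claremont vs Avon: Claremont wins 4–3.
  Claremont vs Kenton: Claremont wins 5–2.
  Avon vs Kenton: Kenton wins 4–3.
Copeland scores (wins − losses):
  Claremont: 2 − 0 = 2
  Avon: 0 − 2 = -2
  Kenton: 1 − 1 = 0
Claremont has the best Copeland score.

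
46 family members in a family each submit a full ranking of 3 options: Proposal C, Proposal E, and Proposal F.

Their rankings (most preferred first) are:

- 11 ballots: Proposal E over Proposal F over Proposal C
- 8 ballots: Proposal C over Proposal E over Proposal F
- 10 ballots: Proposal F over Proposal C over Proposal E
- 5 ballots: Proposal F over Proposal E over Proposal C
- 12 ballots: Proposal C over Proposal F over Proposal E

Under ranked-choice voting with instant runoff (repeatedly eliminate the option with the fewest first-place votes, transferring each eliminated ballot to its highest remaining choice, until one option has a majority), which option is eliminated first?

Proposal E

Round 1: Proposal C 20, Proposal F 15, Proposal E 11. Proposal E has the fewest and is eliminated.
Round 2: Proposal F 26, Proposal C 20. Proposal F has a majority.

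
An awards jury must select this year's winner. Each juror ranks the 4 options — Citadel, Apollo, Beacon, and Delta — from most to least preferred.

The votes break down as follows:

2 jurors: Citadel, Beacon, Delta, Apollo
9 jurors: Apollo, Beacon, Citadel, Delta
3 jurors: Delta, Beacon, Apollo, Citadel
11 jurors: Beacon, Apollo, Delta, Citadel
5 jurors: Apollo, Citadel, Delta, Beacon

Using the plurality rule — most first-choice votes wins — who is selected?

First-place vote totals:
  Citadel: 2
  Apollo: 14
  Beacon: 11
  Delta: 3
Apollo has the most first-place votes.

Apollo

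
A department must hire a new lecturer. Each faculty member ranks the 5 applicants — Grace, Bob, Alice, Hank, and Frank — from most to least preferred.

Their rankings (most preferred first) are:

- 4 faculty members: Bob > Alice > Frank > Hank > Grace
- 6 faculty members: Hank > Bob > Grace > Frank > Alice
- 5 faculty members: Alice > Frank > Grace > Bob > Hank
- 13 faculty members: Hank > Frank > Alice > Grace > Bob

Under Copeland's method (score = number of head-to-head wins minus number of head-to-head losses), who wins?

Pairwise results:
  Grace vs Bob: Grace wins 18–10.
  Grace vs Alice: Alice wins 22–6.
  Grace vs Hank: Hank wins 23–5.
  Grace vs Frank: Frank wins 22–6.
  Bob vs Alice: Alice wins 18–10.
  Bob vs Hank: Hank wins 19–9.
  Bob vs Frank: Frank wins 18–10.
  Alice vs Hank: Hank wins 19–9.
  Alice vs Frank: Frank wins 19–9.
  Hank vs Frank: Hank wins 19–9.
Copeland scores (wins − losses):
  Grace: 1 − 3 = -2
  Bob: 0 − 4 = -4
  Alice: 2 − 2 = 0
  Hank: 4 − 0 = 4
  Frank: 3 − 1 = 2
Hank has the best Copeland score.

Hank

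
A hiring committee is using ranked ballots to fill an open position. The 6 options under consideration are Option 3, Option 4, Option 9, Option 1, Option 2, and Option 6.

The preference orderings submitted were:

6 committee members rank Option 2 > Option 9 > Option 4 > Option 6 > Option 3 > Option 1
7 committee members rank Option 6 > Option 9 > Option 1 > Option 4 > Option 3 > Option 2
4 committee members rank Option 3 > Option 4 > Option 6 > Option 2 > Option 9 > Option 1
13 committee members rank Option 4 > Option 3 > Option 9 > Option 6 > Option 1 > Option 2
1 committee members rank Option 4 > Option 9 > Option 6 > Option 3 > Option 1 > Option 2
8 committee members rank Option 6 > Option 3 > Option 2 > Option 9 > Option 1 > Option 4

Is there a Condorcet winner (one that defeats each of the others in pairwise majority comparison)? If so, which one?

Head-to-head results (39 voters total):
Option 3 vs Option 4: Option 4 wins 27–12.
Option 3 vs Option 9: Option 3 wins 25–14.
Option 3 vs Option 1: Option 3 wins 32–7.
Option 3 vs Option 2: Option 3 wins 33–6.
Option 3 vs Option 6: Option 6 wins 22–17.
Option 4 vs Option 9: Option 9 wins 21–18.
Option 4 vs Option 1: Option 4 wins 24–15.
Option 4 vs Option 2: Option 4 wins 25–14.
Option 4 vs Option 6: Option 4 wins 24–15.
Option 9 vs Option 1: Option 9 wins 39–0.
Option 9 vs Option 2: Option 9 wins 21–18.
Option 9 vs Option 6: Option 9 wins 20–19.
Option 1 vs Option 2: Option 1 wins 21–18.
Option 1 vs Option 6: Option 6 wins 39–0.
Option 2 vs Option 6: Option 6 wins 33–6.
No candidate beats all others: Option 3 beats Option 9 beats Option 4 beats Option 3, a majority cycle.

There is no Condorcet winner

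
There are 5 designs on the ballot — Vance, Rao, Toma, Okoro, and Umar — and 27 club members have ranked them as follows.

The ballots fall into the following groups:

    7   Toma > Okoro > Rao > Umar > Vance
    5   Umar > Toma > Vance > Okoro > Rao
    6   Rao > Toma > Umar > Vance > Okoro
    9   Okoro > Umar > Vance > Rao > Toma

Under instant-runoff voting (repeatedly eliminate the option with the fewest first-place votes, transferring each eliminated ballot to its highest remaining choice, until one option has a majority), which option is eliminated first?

Vance

Round 1: Okoro 9, Toma 7, Rao 6, Umar 5, Vance 0. Vance has the fewest and is eliminated.
Round 2: Okoro 9, Toma 7, Rao 6, Umar 5. Umar has the fewest and is eliminated.
Round 3: Toma 12, Okoro 9, Rao 6. Rao has the fewest and is eliminated.
Round 4: Toma 18, Okoro 9. Toma has a majority.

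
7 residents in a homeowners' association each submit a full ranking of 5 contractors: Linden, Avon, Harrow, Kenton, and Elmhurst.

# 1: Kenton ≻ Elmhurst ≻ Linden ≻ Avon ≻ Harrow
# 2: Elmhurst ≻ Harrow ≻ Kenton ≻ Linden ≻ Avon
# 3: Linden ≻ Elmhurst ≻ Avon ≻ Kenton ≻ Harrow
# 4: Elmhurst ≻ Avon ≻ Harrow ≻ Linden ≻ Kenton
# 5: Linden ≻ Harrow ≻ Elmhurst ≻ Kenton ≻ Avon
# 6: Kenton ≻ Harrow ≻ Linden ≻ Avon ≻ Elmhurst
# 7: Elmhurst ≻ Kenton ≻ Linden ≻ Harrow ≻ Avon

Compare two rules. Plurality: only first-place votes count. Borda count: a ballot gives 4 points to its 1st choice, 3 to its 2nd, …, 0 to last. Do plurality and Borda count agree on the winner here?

Plurality first-place counts: Linden 2, Avon 0, Harrow 0, Kenton 2, Elmhurst 3 → Elmhurst.
Borda totals: Linden 16, Avon 7, Harrow 12, Kenton 15, Elmhurst 20 → Elmhurst.
The two rules agree on Elmhurst.

Yes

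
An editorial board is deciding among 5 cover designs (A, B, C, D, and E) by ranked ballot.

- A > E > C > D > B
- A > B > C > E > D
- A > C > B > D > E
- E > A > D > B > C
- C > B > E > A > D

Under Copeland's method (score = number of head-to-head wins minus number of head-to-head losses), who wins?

Pairwise results:
  A vs B: A wins 4–1.
  A vs C: A wins 4–1.
  A vs D: A wins 5–0.
  A vs E: A wins 3–2.
  B vs C: C wins 3–2.
  B vs D: B wins 3–2.
  B vs E: B wins 3–2.
  C vs D: C wins 4–1.
  C vs E: C wins 3–2.
  D vs E: E wins 4–1.
Copeland scores (wins − losses):
  A: 4 − 0 = 4
  B: 2 − 2 = 0
  C: 3 − 1 = 2
  D: 0 − 4 = -4
  E: 1 − 3 = -2
A has the best Copeland score.

A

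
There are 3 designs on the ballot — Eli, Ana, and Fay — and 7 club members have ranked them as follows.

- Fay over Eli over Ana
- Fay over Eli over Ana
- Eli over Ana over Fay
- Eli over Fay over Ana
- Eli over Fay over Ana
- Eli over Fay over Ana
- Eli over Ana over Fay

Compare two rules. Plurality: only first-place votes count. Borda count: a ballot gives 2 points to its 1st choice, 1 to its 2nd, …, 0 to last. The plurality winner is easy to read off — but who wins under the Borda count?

Eli

Plurality first-place counts: Eli 5, Ana 0, Fay 2 → Eli.
Borda totals: Eli 12, Ana 2, Fay 7 → Eli.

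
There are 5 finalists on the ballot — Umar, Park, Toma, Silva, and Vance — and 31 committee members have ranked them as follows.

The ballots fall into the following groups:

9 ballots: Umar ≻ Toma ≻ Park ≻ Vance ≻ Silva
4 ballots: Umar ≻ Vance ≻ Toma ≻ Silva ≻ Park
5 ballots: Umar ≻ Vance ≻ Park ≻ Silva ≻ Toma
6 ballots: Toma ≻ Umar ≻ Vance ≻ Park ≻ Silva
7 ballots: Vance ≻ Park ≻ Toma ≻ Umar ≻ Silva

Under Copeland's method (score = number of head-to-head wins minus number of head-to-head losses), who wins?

Pairwise results:
  Umar vs Park: Umar wins 24–7.
  Umar vs Toma: Umar wins 18–13.
  Umar vs Silva: Umar wins 31–0.
  Umar vs Vance: Umar wins 24–7.
  Park vs Toma: Toma wins 19–12.
  Park vs Silva: Park wins 27–4.
  Park vs Vance: Vance wins 22–9.
  Toma vs Silva: Toma wins 26–5.
  Toma vs Vance: Vance wins 16–15.
  Silva vs Vance: Vance wins 31–0.
Copeland scores (wins − losses):
  Umar: 4 − 0 = 4
  Park: 1 − 3 = -2
  Toma: 2 − 2 = 0
  Silva: 0 − 4 = -4
  Vance: 3 − 1 = 2
Umar has the best Copeland score.

Umar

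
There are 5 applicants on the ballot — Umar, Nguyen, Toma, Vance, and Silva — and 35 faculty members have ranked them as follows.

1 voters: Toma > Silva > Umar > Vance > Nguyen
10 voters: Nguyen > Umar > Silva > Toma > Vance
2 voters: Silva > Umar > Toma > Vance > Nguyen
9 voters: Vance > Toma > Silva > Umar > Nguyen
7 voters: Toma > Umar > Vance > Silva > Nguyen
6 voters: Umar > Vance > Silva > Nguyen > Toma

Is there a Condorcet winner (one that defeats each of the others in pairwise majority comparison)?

Head-to-head results (35 voters total):
Umar vs Nguyen: Umar wins 25–10.
Umar vs Toma: Umar wins 18–17.
Umar vs Vance: Umar wins 26–9.
Umar vs Silva: Umar wins 23–12.
Nguyen vs Toma: Toma wins 19–16.
Nguyen vs Vance: Vance wins 25–10.
Nguyen vs Silva: Silva wins 25–10.
Toma vs Vance: Toma wins 20–15.
Toma vs Silva: Silva wins 18–17.
Vance vs Silva: Vance wins 22–13.
Umar beats each rival — Nguyen (25–10), Toma (18–17), Vance (26–9), Silva (23–12) — so Umar is the Condorcet winner.

Yes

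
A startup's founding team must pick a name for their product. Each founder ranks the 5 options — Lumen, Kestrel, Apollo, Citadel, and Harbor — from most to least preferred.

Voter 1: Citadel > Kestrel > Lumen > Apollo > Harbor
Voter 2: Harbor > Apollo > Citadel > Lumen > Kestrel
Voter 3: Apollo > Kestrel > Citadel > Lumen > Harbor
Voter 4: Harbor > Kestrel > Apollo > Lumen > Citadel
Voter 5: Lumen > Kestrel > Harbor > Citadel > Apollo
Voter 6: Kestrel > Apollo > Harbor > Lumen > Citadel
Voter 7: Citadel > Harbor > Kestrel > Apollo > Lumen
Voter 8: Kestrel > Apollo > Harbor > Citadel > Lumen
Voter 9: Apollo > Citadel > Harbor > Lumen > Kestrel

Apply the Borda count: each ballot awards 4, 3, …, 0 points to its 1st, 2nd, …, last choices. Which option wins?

Borda scores:
  Lumen: 2 + 1 + 1 + 1 + 4 + 1 + 0 + 0 + 1 = 11
  Kestrel: 3 + 0 + 3 + 3 + 3 + 4 + 2 + 4 + 0 = 22
  Apollo: 1 + 3 + 4 + 2 + 0 + 3 + 1 + 3 + 4 = 21
  Citadel: 4 + 2 + 2 + 0 + 1 + 0 + 4 + 1 + 3 = 17
  Harbor: 0 + 4 + 0 + 4 + 2 + 2 + 3 + 2 + 2 = 19
Kestrel has the highest total.

Kestrel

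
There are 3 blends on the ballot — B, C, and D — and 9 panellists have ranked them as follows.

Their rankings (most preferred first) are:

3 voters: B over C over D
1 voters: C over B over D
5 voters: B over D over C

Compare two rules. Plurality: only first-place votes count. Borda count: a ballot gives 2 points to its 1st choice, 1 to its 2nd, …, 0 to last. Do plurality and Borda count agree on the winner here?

Plurality first-place counts: B 8, C 1, D 0 → B.
Borda totals: B 17, C 5, D 5 → B.
The two rules agree on B.

Yes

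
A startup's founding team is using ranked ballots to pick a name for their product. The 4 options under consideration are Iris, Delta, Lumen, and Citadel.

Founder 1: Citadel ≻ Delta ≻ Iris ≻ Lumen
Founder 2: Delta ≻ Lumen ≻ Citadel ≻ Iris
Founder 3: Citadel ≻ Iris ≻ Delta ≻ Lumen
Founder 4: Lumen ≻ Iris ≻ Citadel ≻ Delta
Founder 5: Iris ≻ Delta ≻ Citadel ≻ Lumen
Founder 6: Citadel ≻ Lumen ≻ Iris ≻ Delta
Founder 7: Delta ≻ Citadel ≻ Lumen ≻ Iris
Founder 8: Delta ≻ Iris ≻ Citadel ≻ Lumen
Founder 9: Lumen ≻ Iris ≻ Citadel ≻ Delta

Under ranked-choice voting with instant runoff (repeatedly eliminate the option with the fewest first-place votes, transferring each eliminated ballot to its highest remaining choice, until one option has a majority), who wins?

Citadel

Round 1: Delta 3, Citadel 3, Lumen 2, Iris 1. Iris has the fewest and is eliminated.
Round 2: Delta 4, Citadel 3, Lumen 2. Lumen has the fewest and is eliminated.
Round 3: Citadel 5, Delta 4. Citadel has a majority.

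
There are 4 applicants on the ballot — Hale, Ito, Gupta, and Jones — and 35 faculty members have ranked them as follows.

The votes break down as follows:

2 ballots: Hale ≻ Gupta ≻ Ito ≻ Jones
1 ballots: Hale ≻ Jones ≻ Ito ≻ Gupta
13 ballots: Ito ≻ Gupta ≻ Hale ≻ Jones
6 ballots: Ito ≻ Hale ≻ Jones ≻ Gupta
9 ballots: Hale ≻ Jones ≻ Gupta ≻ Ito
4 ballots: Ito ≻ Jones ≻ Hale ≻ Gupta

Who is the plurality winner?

Ito

First-place vote totals:
  Hale: 12
  Ito: 23
  Gupta: 0
  Jones: 0
Ito has the most first-place votes.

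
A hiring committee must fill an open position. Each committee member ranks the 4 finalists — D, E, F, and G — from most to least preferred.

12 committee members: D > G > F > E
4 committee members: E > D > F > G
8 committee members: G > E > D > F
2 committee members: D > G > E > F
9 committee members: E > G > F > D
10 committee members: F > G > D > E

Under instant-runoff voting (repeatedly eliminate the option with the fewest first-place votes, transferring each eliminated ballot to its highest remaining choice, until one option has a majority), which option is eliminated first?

G

Round 1: D 14, E 13, F 10, G 8. G has the fewest and is eliminated.
Round 2: E 21, D 14, F 10. F has the fewest and is eliminated.
Round 3: D 24, E 21. D has a majority.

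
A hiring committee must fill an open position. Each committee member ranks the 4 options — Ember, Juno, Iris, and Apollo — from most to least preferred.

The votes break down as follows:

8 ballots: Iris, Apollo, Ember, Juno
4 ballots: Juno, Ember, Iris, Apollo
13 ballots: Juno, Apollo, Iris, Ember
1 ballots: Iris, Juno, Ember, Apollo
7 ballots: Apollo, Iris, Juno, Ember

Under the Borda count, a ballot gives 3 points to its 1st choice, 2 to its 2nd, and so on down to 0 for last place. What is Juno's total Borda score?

60

Borda scores:
  Ember: 8·1 + 4·2 + 13·0 + 1 + 7·0 = 17
  Juno: 8·0 + 4·3 + 13·3 + 2 + 7·1 = 60
  Iris: 8·3 + 4·1 + 13·1 + 3 + 7·2 = 58
  Apollo: 8·2 + 4·0 + 13·2 + 0 + 7·3 = 63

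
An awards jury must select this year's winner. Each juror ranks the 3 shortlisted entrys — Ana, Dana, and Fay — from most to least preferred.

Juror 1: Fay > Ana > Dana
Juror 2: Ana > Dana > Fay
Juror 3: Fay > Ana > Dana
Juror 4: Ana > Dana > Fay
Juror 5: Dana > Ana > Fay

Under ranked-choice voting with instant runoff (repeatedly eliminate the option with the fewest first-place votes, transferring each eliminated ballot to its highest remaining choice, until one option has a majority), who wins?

Round 1: Ana 2, Fay 2, Dana 1. Dana has the fewest and is eliminated.
Round 2: Ana 3, Fay 2. Ana has a majority.

Ana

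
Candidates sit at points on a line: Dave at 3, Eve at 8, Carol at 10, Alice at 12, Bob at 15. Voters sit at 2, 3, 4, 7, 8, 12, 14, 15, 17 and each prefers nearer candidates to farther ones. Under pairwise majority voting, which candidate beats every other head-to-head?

Eve

With single-peaked preferences on a line, the Condorcet winner is the candidate closest to the median voter.
The median voter (position 8) is closest to Eve at 8.
Check: Eve vs Alice — voters closer to Eve: 5 of 9.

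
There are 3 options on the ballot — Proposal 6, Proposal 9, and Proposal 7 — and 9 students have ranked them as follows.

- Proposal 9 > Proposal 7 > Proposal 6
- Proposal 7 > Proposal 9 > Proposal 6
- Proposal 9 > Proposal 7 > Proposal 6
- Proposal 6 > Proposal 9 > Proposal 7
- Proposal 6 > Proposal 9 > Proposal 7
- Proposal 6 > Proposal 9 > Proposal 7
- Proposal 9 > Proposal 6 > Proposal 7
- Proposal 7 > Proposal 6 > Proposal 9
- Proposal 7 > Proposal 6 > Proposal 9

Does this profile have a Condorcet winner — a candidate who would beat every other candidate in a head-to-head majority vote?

No

Head-to-head results (9 voters total):
Proposal 6 vs Proposal 9: Proposal 6 wins 5–4.
Proposal 6 vs Proposal 7: Proposal 7 wins 5–4.
Proposal 9 vs Proposal 7: Proposal 9 wins 6–3.
No candidate beats all others: Proposal 6 beats Proposal 9 beats Proposal 7 beats Proposal 6, a majority cycle.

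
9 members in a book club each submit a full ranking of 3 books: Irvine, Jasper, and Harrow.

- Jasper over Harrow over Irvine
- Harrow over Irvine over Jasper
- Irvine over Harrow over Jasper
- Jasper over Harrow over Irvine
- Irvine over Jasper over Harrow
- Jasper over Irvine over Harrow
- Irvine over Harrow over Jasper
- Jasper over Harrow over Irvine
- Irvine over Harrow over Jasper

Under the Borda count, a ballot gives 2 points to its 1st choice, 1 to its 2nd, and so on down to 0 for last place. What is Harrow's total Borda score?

8

Borda scores:
  Irvine: 0 + 1 + 2 + 0 + 2 + 1 + 2 + 0 + 2 = 10
  Jasper: 2 + 0 + 0 + 2 + 1 + 2 + 0 + 2 + 0 = 9
  Harrow: 1 + 2 + 1 + 1 + 0 + 0 + 1 + 1 + 1 = 8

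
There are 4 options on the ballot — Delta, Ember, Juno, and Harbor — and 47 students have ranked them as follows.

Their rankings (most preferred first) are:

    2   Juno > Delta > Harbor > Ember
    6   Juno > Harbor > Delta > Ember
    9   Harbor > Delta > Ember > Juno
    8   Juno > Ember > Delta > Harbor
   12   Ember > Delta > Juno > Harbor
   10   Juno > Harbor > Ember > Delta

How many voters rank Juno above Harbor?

38

Ballots ranking Juno above Harbor: 2+6+8+12+10 = 38.
Ballots ranking Harbor above Juno: 9.
So 38 of 47 voters prefer Juno to Harbor.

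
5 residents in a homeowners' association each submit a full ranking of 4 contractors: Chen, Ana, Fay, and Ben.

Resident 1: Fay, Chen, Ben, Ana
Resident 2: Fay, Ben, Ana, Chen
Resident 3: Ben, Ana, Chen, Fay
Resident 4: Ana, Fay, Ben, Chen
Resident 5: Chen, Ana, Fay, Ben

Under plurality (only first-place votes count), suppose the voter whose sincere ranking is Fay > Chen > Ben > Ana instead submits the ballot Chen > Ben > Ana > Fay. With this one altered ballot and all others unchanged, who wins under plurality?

First-place totals with the altered ballot: Chen 2, Ana 1, Fay 1, Ben 1.
The switch changes the winner from Fay to Chen.

Chen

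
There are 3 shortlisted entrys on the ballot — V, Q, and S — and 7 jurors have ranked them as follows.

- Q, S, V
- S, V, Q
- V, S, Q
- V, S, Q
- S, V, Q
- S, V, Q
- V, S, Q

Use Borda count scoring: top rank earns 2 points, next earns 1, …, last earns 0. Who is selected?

Borda scores:
  V: 0 + 1 + 2 + 2 + 1 + 1 + 2 = 9
  Q: 2 + 0 + 0 + 0 + 0 + 0 + 0 = 2
  S: 1 + 2 + 1 + 1 + 2 + 2 + 1 = 10
S has the highest total.

S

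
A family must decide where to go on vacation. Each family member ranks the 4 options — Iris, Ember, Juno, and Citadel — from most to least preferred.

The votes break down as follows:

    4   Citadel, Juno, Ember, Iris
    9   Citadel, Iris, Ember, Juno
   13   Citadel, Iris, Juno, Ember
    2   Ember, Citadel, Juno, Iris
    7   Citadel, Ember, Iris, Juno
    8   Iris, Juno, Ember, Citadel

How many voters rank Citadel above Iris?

Ballots ranking Citadel above Iris: 4+9+13+2+7 = 35.
Ballots ranking Iris above Citadel: 8.
So 35 of 43 voters prefer Citadel to Iris.

35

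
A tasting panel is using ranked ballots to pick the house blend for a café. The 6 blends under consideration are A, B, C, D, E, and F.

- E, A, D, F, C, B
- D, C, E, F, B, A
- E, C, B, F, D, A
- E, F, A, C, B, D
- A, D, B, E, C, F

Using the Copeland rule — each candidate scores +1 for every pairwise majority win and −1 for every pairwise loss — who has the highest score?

E

Pairwise results:
  A vs B: A wins 3–2.
  A vs C: A wins 3–2.
  A vs D: A wins 3–2.
  A vs E: E wins 4–1.
  A vs F: F wins 3–2.
  B vs C: C wins 4–1.
  B vs D: D wins 3–2.
  B vs E: E wins 4–1.
  B vs F: F wins 3–2.
  C vs D: D wins 3–2.
  C vs E: E wins 4–1.
  C vs F: C wins 3–2.
  D vs E: E wins 3–2.
  D vs F: D wins 3–2.
  E vs F: E wins 5–0.
Copeland scores (wins − losses):
  A: 3 − 2 = 1
  B: 0 − 5 = -5
  C: 2 − 3 = -1
  D: 3 − 2 = 1
  E: 5 − 0 = 5
  F: 2 − 3 = -1
E has the best Copeland score.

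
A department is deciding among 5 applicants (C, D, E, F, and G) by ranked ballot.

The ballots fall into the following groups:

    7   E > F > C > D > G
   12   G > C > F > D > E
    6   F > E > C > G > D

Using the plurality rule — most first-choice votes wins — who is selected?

G

First-place vote totals:
  C: 0
  D: 0
  E: 7
  F: 6
  G: 12
G has the most first-place votes.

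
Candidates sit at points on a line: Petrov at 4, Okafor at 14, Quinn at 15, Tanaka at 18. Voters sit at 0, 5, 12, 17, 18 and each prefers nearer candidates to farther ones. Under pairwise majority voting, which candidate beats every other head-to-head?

With single-peaked preferences on a line, the Condorcet winner is the candidate closest to the median voter.
The median voter (position 12) is closest to Okafor at 14.
Check: Okafor vs Petrov — voters closer to Okafor: 3 of 5.

Okafor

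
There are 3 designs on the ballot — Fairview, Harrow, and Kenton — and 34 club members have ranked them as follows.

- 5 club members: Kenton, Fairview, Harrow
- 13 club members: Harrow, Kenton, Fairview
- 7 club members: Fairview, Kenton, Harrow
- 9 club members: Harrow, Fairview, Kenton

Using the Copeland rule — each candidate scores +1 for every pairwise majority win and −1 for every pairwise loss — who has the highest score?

Pairwise results:
  Fairview vs Harrow: Harrow wins 22–12.
  Fairview vs Kenton: Kenton wins 18–16.
  Harrow vs Kenton: Harrow wins 22–12.
Copeland scores (wins − losses):
  Fairview: 0 − 2 = -2
  Harrow: 2 − 0 = 2
  Kenton: 1 − 1 = 0
Harrow has the best Copeland score.

Harrow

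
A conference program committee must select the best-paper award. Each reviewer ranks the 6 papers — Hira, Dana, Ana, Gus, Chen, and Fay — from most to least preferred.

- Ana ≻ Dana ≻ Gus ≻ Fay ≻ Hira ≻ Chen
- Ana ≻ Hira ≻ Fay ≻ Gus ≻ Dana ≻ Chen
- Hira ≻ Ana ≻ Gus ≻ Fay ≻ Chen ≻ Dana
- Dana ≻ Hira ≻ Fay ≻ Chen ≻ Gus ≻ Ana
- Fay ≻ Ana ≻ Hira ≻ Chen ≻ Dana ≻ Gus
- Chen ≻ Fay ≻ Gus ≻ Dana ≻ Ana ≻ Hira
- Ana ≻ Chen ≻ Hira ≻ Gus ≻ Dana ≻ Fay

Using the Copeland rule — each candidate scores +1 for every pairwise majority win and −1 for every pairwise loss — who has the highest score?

Pairwise results:
  Hira vs Dana: Hira wins 4–3.
  Hira vs Ana: Ana wins 5–2.
  Hira vs Gus: Hira wins 5–2.
  Hira vs Chen: Hira wins 5–2.
  Hira vs Fay: Hira wins 4–3.
  Dana vs Ana: Ana wins 5–2.
  Dana vs Gus: Gus wins 4–3.
  Dana vs Chen: Chen wins 4–3.
  Dana vs Fay: Fay wins 4–3.
  Ana vs Gus: Ana wins 5–2.
  Ana vs Chen: Ana wins 5–2.
  Ana vs Fay: Ana wins 4–3.
  Gus vs Chen: Chen wins 4–3.
  Gus vs Fay: Fay wins 4–3.
  Chen vs Fay: Fay wins 5–2.
Copeland scores (wins − losses):
  Hira: 4 − 1 = 3
  Dana: 0 − 5 = -5
  Ana: 5 − 0 = 5
  Gus: 1 − 4 = -3
  Chen: 2 − 3 = -1
  Fay: 3 − 2 = 1
Ana has the best Copeland score.

Ana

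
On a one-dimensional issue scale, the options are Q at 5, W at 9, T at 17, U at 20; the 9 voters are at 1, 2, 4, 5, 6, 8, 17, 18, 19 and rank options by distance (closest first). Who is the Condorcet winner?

Q

With single-peaked preferences on a line, the Condorcet winner is the candidate closest to the median voter.
The median voter (position 6) is closest to Q at 5.
Check: Q vs U — voters closer to Q: 6 of 9.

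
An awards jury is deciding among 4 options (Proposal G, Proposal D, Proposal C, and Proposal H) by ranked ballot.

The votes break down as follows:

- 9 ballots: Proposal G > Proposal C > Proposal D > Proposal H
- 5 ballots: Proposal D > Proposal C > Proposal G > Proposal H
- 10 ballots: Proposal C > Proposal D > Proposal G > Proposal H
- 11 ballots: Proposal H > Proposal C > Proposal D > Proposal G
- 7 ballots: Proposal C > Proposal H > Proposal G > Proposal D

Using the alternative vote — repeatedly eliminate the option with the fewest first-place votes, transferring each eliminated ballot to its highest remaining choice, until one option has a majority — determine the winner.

Round 1: Proposal C 17, Proposal H 11, Proposal G 9, Proposal D 5. Proposal D has the fewest and is eliminated.
Round 2: Proposal C 22, Proposal H 11, Proposal G 9. Proposal C has a majority.

Proposal C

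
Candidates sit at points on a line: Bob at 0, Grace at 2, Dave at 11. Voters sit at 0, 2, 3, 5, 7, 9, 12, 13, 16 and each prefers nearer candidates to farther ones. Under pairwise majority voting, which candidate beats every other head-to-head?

With single-peaked preferences on a line, the Condorcet winner is the candidate closest to the median voter.
The median voter (position 7) is closest to Dave at 11.
Check: Dave vs Bob — voters closer to Dave: 5 of 9.

Dave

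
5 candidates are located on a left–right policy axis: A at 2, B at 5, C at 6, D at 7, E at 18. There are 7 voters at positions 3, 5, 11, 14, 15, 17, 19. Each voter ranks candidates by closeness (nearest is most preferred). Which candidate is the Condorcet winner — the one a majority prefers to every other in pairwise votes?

E

With single-peaked preferences on a line, the Condorcet winner is the candidate closest to the median voter.
The median voter (position 14) is closest to E at 18.
Check: E vs D — voters closer to E: 4 of 7.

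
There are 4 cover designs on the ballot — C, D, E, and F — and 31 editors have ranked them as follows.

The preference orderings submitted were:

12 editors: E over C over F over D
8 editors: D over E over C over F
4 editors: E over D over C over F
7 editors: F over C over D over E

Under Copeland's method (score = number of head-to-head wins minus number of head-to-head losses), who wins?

Pairwise results:
  C vs D: C wins 19–12.
  C vs E: E wins 24–7.
  C vs F: C wins 24–7.
  D vs E: E wins 16–15.
  D vs F: F wins 19–12.
  E vs F: E wins 24–7.
Copeland scores (wins − losses):
  C: 2 − 1 = 1
  D: 0 − 3 = -3
  E: 3 − 0 = 3
  F: 1 − 2 = -1
E has the best Copeland score.

E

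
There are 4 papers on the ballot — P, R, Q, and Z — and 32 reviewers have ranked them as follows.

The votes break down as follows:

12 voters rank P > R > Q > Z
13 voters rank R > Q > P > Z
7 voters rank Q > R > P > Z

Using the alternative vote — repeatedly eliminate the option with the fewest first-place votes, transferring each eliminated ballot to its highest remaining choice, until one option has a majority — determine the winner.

Round 1: R 13, P 12, Q 7, Z 0. Z has the fewest and is eliminated.
Round 2: R 13, P 12, Q 7. Q has the fewest and is eliminated.
Round 3: R 20, P 12. R has a majority.

R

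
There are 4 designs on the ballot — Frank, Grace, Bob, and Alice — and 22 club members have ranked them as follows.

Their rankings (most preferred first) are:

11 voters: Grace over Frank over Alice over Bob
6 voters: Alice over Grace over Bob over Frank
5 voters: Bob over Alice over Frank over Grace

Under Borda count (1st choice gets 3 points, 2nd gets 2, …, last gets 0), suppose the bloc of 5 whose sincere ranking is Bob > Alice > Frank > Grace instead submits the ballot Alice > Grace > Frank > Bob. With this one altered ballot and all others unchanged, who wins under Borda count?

Grace

Borda totals with the altered ballot: Frank 27, Grace 55, Bob 6, Alice 44.
The winner is unchanged: still Grace.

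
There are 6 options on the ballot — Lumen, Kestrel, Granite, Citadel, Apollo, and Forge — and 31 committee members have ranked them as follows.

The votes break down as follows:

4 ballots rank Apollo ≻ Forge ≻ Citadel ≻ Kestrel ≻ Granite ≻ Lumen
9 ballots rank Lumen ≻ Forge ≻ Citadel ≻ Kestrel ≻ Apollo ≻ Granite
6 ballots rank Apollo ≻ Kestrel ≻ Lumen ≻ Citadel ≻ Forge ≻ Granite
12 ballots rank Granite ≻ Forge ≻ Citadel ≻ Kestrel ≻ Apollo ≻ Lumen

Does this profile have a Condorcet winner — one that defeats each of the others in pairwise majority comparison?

Head-to-head results (31 voters total):
Lumen vs Kestrel: Kestrel wins 22–9.
Lumen vs Granite: Granite wins 16–15.
Lumen vs Citadel: Citadel wins 16–15.
Lumen vs Apollo: Apollo wins 22–9.
Lumen vs Forge: Forge wins 16–15.
Kestrel vs Granite: Kestrel wins 19–12.
Kestrel vs Citadel: Citadel wins 25–6.
Kestrel vs Apollo: Kestrel wins 21–10.
Kestrel vs Forge: Forge wins 25–6.
Granite vs Citadel: Citadel wins 19–12.
Granite vs Apollo: Apollo wins 19–12.
Granite vs Forge: Forge wins 19–12.
Citadel vs Apollo: Citadel wins 21–10.
Citadel vs Forge: Forge wins 25–6.
Apollo vs Forge: Forge wins 21–10.
Forge beats each rival — Lumen (16–15), Kestrel (25–6), Granite (19–12), Citadel (25–6), Apollo (21–10) — so Forge is the Condorcet winner.

Yes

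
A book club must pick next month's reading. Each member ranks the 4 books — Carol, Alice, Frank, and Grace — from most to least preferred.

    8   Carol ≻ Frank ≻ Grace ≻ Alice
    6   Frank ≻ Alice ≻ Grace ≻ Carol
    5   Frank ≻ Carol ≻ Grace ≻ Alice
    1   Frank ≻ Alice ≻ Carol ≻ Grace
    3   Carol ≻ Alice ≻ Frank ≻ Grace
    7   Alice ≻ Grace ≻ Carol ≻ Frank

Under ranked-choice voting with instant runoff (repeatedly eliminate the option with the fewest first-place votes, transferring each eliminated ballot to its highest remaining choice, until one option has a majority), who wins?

Carol

Round 1: Frank 12, Carol 11, Alice 7, Grace 0. Grace has the fewest and is eliminated.
Round 2: Frank 12, Carol 11, Alice 7. Alice has the fewest and is eliminated.
Round 3: Carol 18, Frank 12. Carol has a majority.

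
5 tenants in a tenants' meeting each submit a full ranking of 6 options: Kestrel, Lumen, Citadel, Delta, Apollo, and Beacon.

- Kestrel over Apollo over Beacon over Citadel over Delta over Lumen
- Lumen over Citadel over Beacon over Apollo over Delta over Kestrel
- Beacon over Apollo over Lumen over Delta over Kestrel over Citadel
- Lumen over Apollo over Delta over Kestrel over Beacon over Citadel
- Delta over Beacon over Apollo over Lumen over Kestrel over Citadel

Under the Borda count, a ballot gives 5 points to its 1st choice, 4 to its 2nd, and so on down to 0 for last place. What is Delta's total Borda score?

12

Borda scores:
  Kestrel: 5 + 0 + 1 + 2 + 1 = 9
  Lumen: 0 + 5 + 3 + 5 + 2 = 15
  Citadel: 2 + 4 + 0 + 0 + 0 = 6
  Delta: 1 + 1 + 2 + 3 + 5 = 12
  Apollo: 4 + 2 + 4 + 4 + 3 = 17
  Beacon: 3 + 3 + 5 + 1 + 4 = 16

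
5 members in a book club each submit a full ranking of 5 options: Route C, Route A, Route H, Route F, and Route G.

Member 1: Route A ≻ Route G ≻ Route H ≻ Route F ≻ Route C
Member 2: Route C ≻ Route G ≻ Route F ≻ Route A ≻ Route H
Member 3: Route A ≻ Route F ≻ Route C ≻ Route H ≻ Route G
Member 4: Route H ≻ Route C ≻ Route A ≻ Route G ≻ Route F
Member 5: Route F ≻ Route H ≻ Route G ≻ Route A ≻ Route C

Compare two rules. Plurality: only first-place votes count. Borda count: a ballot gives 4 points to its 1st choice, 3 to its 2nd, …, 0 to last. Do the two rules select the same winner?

Yes

Plurality first-place counts: Route C 1, Route A 2, Route H 1, Route F 1, Route G 0 → Route A.
Borda totals: Route C 9, Route A 12, Route H 10, Route F 10, Route G 9 → Route A.
The two rules agree on Route A.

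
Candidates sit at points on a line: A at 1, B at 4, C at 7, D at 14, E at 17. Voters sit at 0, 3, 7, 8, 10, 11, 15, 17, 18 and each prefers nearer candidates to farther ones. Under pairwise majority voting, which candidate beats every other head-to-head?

C

With single-peaked preferences on a line, the Condorcet winner is the candidate closest to the median voter.
The median voter (position 10) is closest to C at 7.
Check: C vs E — voters closer to C: 6 of 9.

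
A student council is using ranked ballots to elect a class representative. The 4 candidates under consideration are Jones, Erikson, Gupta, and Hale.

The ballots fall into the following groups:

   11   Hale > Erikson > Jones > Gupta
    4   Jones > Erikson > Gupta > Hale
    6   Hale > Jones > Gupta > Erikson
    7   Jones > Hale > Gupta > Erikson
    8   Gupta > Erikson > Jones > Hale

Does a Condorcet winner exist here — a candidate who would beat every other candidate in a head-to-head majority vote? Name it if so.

Head-to-head results (36 voters total):
Jones vs Erikson: Erikson wins 19–17.
Jones vs Gupta: Jones wins 28–8.
Jones vs Hale: Jones wins 19–17.
Erikson vs Gupta: Gupta wins 21–15.
Erikson vs Hale: Hale wins 24–12.
Gupta vs Hale: Hale wins 24–12.
No candidate beats all others: Jones beats Gupta beats Erikson beats Jones, a majority cycle.

None — there is no Condorcet winner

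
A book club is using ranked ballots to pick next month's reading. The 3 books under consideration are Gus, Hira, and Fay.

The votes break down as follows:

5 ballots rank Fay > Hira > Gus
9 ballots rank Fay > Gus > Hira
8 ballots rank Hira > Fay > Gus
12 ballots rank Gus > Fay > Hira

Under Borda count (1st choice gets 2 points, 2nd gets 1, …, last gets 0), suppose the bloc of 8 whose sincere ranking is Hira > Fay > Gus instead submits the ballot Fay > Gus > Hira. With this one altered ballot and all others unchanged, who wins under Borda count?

Borda totals with the altered ballot: Gus 41, Hira 5, Fay 56.
The winner is unchanged: still Fay.

Fay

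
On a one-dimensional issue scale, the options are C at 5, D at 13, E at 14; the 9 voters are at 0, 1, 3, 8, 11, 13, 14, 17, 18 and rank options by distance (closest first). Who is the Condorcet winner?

D

With single-peaked preferences on a line, the Condorcet winner is the candidate closest to the median voter.
The median voter (position 11) is closest to D at 13.
Check: D vs C — voters closer to D: 5 of 9.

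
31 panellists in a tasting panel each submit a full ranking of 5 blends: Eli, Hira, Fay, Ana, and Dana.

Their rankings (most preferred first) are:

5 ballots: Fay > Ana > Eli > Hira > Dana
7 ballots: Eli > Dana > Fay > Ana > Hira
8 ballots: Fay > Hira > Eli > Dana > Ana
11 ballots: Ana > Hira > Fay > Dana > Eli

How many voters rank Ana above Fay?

11

Ballots ranking Ana above Fay: 11.
Ballots ranking Fay above Ana: 5+7+8 = 20.
So 11 of 31 voters prefer Ana to Fay.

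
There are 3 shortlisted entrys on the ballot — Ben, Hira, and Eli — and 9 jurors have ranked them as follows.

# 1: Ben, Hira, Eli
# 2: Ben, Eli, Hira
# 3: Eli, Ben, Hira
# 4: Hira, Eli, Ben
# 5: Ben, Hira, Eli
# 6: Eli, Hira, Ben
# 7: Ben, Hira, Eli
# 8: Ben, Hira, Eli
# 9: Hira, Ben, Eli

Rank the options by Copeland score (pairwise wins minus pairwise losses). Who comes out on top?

Ben

Pairwise results:
  Ben vs Hira: Ben wins 6–3.
  Ben vs Eli: Ben wins 6–3.
  Hira vs Eli: Hira wins 6–3.
Copeland scores (wins − losses):
  Ben: 2 − 0 = 2
  Hira: 1 − 1 = 0
  Eli: 0 − 2 = -2
Ben has the best Copeland score.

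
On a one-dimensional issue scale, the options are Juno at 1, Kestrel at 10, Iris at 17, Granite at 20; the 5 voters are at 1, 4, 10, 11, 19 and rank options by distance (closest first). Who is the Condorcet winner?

With single-peaked preferences on a line, the Condorcet winner is the candidate closest to the median voter.
The median voter (position 10) is closest to Kestrel at 10.
Check: Kestrel vs Granite — voters closer to Kestrel: 4 of 5.

Kestrel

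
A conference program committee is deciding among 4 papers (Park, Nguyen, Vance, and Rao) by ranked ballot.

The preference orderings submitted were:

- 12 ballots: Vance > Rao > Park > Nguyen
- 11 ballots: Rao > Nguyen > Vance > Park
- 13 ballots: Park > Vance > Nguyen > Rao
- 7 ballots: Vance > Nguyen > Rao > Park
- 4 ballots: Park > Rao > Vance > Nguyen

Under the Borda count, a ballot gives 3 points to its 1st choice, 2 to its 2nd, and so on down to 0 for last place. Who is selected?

Vance

Borda scores:
  Park: 12·1 + 11·0 + 13·3 + 7·0 + 4·3 = 63
  Nguyen: 12·0 + 11·2 + 13·1 + 7·2 + 4·0 = 49
  Vance: 12·3 + 11·1 + 13·2 + 7·3 + 4·1 = 98
  Rao: 12·2 + 11·3 + 13·0 + 7·1 + 4·2 = 72
Vance has the highest total.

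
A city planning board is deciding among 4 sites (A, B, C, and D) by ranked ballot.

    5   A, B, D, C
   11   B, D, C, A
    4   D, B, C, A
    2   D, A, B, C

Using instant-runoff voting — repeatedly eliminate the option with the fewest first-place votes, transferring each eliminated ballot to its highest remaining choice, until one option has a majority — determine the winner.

B

Round 1: B 11, D 6, A 5, C 0. C has the fewest and is eliminated.
Round 2: B 11, D 6, A 5. A has the fewest and is eliminated.
Round 3: B 16, D 6. B has a majority.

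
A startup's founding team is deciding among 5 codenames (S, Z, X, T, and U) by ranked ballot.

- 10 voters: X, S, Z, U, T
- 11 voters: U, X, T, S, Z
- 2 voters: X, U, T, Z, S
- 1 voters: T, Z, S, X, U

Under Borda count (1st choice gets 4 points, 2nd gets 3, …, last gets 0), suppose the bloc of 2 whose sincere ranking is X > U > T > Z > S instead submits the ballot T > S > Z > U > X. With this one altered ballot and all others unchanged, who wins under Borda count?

X

Borda totals with the altered ballot: S 49, Z 27, X 74, T 34, U 56.
The winner is unchanged: still X.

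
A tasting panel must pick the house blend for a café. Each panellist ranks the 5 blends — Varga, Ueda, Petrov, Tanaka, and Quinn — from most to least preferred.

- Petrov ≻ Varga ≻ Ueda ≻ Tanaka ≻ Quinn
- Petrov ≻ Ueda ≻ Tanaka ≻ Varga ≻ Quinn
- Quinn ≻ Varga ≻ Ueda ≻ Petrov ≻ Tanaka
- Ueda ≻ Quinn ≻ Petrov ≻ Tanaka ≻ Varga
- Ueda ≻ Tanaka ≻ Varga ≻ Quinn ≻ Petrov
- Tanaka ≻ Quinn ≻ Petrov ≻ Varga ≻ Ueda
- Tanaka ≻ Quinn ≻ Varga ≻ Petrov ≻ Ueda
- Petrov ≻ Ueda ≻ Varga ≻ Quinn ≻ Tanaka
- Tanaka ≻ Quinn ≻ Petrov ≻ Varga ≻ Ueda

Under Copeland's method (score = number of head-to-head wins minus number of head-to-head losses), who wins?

Petrov

Pairwise results:
  Varga vs Ueda: Varga wins 5–4.
  Varga vs Petrov: Petrov wins 6–3.
  Varga vs Tanaka: Tanaka wins 6–3.
  Varga vs Quinn: Quinn wins 5–4.
  Ueda vs Petrov: Petrov wins 6–3.
  Ueda vs Tanaka: Ueda wins 6–3.
  Ueda vs Quinn: Ueda wins 5–4.
  Petrov vs Tanaka: Petrov wins 5–4.
  Petrov vs Quinn: Quinn wins 6–3.
  Tanaka vs Quinn: Tanaka wins 6–3.
Copeland scores (wins − losses):
  Varga: 1 − 3 = -2
  Ueda: 2 − 2 = 0
  Petrov: 3 − 1 = 2
  Tanaka: 2 − 2 = 0
  Quinn: 2 − 2 = 0
Petrov has the best Copeland score.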